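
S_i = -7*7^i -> [-7, -49, -343, -2401, -16807]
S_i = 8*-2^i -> [8, -16, 32, -64, 128]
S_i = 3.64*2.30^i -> [3.64, 8.37, 19.26, 44.29, 101.86]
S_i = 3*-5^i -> [3, -15, 75, -375, 1875]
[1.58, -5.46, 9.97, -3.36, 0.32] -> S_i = Random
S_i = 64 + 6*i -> [64, 70, 76, 82, 88]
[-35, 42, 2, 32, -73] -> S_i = Random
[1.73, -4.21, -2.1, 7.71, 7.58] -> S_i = Random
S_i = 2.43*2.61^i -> [2.43, 6.34, 16.55, 43.2, 112.76]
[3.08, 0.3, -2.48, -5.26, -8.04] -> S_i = 3.08 + -2.78*i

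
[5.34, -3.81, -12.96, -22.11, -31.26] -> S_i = 5.34 + -9.15*i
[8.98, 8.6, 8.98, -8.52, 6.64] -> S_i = Random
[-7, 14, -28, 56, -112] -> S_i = -7*-2^i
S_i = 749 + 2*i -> [749, 751, 753, 755, 757]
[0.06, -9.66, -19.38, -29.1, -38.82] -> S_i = 0.06 + -9.72*i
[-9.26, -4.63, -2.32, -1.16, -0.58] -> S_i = -9.26*0.50^i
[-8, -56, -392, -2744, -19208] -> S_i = -8*7^i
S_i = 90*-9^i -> [90, -810, 7290, -65610, 590490]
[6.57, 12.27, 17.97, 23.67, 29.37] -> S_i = 6.57 + 5.70*i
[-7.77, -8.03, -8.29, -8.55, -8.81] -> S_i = -7.77 + -0.26*i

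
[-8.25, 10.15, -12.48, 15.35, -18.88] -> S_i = -8.25*(-1.23)^i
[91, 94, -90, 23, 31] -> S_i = Random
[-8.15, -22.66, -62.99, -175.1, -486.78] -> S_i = -8.15*2.78^i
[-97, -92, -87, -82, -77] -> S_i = -97 + 5*i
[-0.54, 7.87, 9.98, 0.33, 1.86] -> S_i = Random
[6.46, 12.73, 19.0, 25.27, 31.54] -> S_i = 6.46 + 6.27*i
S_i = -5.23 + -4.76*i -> [-5.23, -9.99, -14.75, -19.51, -24.27]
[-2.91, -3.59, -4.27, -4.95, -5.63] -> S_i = -2.91 + -0.68*i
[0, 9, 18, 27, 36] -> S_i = 0 + 9*i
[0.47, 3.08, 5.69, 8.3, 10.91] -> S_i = 0.47 + 2.61*i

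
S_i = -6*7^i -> [-6, -42, -294, -2058, -14406]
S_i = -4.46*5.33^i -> [-4.46, -23.77, -126.7, -675.33, -3599.51]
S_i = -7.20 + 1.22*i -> [-7.2, -5.98, -4.76, -3.54, -2.32]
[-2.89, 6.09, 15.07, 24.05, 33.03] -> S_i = -2.89 + 8.98*i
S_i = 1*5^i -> [1, 5, 25, 125, 625]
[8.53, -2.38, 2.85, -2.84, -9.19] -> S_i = Random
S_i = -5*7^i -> [-5, -35, -245, -1715, -12005]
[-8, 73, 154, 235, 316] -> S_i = -8 + 81*i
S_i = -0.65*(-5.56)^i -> [-0.65, 3.61, -20.09, 111.72, -621.17]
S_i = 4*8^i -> [4, 32, 256, 2048, 16384]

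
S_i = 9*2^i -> [9, 18, 36, 72, 144]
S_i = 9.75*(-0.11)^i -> [9.75, -1.07, 0.12, -0.01, 0.0]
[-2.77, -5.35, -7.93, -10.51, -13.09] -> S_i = -2.77 + -2.58*i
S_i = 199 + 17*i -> [199, 216, 233, 250, 267]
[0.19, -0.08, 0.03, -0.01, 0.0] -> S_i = 0.19*(-0.40)^i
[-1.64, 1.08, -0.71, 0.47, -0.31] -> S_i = -1.64*(-0.66)^i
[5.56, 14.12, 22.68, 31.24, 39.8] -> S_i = 5.56 + 8.56*i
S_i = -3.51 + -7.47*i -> [-3.51, -10.98, -18.45, -25.92, -33.39]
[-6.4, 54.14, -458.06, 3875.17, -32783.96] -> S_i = -6.40*(-8.46)^i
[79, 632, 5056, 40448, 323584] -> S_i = 79*8^i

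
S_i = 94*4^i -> [94, 376, 1504, 6016, 24064]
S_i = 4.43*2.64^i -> [4.43, 11.7, 30.88, 81.51, 215.19]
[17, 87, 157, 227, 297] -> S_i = 17 + 70*i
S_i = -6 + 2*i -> [-6, -4, -2, 0, 2]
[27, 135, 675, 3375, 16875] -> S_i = 27*5^i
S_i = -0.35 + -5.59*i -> [-0.35, -5.94, -11.53, -17.12, -22.71]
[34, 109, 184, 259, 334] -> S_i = 34 + 75*i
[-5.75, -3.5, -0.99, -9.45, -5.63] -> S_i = Random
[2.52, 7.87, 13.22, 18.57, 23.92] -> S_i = 2.52 + 5.35*i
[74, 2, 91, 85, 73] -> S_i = Random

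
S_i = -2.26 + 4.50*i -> [-2.26, 2.24, 6.74, 11.24, 15.74]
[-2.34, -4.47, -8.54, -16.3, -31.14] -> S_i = -2.34*1.91^i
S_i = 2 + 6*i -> [2, 8, 14, 20, 26]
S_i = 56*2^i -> [56, 112, 224, 448, 896]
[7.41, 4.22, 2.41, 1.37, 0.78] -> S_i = 7.41*0.57^i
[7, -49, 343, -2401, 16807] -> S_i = 7*-7^i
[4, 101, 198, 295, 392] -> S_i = 4 + 97*i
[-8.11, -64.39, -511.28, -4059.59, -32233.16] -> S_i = -8.11*7.94^i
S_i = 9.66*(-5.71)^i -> [9.66, -55.16, 314.96, -1798.4, 10268.84]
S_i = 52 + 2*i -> [52, 54, 56, 58, 60]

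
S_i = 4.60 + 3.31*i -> [4.6, 7.91, 11.22, 14.53, 17.84]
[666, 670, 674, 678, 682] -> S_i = 666 + 4*i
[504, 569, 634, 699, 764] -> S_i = 504 + 65*i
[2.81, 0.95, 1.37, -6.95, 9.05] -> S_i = Random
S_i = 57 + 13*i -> [57, 70, 83, 96, 109]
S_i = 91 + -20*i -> [91, 71, 51, 31, 11]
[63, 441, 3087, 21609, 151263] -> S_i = 63*7^i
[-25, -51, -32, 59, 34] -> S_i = Random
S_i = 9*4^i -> [9, 36, 144, 576, 2304]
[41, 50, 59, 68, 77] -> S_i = 41 + 9*i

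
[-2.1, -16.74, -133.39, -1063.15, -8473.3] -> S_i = -2.10*7.97^i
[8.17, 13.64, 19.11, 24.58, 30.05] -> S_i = 8.17 + 5.47*i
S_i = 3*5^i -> [3, 15, 75, 375, 1875]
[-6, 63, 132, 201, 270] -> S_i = -6 + 69*i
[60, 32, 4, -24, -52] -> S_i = 60 + -28*i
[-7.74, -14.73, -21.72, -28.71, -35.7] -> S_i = -7.74 + -6.99*i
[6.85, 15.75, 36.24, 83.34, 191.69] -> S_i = 6.85*2.30^i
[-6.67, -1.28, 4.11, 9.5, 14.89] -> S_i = -6.67 + 5.39*i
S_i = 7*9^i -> [7, 63, 567, 5103, 45927]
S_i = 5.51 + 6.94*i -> [5.51, 12.45, 19.39, 26.33, 33.27]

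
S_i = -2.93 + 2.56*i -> [-2.93, -0.37, 2.19, 4.75, 7.31]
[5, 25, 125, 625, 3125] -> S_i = 5*5^i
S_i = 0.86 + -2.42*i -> [0.86, -1.56, -3.98, -6.4, -8.82]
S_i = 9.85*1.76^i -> [9.85, 17.34, 30.51, 53.7, 94.51]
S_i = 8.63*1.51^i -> [8.63, 13.03, 19.68, 29.71, 44.87]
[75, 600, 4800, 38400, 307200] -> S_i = 75*8^i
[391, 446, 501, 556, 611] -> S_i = 391 + 55*i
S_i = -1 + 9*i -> [-1, 8, 17, 26, 35]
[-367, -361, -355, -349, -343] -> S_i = -367 + 6*i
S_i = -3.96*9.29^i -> [-3.96, -36.79, -341.76, -3174.99, -29495.65]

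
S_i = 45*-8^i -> [45, -360, 2880, -23040, 184320]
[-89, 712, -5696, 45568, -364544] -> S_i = -89*-8^i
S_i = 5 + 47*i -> [5, 52, 99, 146, 193]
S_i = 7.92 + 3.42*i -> [7.92, 11.34, 14.76, 18.18, 21.6]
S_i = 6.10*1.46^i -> [6.1, 8.91, 13.0, 18.98, 27.72]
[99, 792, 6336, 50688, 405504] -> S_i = 99*8^i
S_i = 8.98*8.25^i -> [8.98, 74.09, 611.2, 5042.41, 41599.89]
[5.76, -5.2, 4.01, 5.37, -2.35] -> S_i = Random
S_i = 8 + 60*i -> [8, 68, 128, 188, 248]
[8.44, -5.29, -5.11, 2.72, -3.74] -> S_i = Random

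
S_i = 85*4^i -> [85, 340, 1360, 5440, 21760]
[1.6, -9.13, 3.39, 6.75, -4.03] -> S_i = Random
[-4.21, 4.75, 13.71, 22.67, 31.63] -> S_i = -4.21 + 8.96*i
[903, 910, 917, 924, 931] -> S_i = 903 + 7*i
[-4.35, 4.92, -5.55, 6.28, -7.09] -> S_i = -4.35*(-1.13)^i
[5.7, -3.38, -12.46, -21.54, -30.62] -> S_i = 5.70 + -9.08*i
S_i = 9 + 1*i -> [9, 10, 11, 12, 13]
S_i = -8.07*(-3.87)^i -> [-8.07, 31.23, -120.86, 467.74, -1810.16]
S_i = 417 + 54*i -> [417, 471, 525, 579, 633]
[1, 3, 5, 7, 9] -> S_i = 1 + 2*i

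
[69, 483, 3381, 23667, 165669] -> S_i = 69*7^i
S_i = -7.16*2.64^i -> [-7.16, -18.9, -49.9, -131.74, -347.8]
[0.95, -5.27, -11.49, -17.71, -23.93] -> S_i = 0.95 + -6.22*i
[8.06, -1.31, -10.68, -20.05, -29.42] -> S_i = 8.06 + -9.37*i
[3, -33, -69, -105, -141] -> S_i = 3 + -36*i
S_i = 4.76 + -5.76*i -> [4.76, -1.0, -6.76, -12.52, -18.28]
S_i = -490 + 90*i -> [-490, -400, -310, -220, -130]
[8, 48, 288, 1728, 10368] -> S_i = 8*6^i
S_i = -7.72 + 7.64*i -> [-7.72, -0.08, 7.56, 15.2, 22.84]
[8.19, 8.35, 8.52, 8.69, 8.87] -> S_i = 8.19*1.02^i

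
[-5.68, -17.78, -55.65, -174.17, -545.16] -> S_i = -5.68*3.13^i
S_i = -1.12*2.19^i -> [-1.12, -2.45, -5.37, -11.76, -25.76]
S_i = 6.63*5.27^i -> [6.63, 34.94, 184.13, 970.39, 5113.94]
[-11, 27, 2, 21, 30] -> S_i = Random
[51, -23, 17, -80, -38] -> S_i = Random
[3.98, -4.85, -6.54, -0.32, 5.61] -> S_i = Random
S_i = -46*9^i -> [-46, -414, -3726, -33534, -301806]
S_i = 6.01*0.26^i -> [6.01, 1.56, 0.41, 0.11, 0.03]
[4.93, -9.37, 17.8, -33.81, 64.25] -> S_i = 4.93*(-1.90)^i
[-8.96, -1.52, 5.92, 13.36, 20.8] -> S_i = -8.96 + 7.44*i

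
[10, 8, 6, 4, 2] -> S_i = 10 + -2*i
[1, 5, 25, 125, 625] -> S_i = 1*5^i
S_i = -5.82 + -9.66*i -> [-5.82, -15.48, -25.14, -34.8, -44.46]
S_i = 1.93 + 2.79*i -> [1.93, 4.72, 7.51, 10.3, 13.09]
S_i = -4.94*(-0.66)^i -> [-4.94, 3.26, -2.15, 1.42, -0.94]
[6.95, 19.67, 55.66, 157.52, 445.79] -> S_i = 6.95*2.83^i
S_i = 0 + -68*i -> [0, -68, -136, -204, -272]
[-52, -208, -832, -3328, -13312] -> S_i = -52*4^i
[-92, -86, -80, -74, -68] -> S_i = -92 + 6*i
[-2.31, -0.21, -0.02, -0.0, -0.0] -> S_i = -2.31*0.09^i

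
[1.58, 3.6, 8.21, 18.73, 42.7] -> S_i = 1.58*2.28^i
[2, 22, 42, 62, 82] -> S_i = 2 + 20*i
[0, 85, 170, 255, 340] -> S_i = 0 + 85*i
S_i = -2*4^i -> [-2, -8, -32, -128, -512]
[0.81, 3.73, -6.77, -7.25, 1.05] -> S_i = Random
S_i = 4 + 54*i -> [4, 58, 112, 166, 220]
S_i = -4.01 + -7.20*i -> [-4.01, -11.21, -18.41, -25.61, -32.81]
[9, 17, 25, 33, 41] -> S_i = 9 + 8*i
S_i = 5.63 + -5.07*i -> [5.63, 0.56, -4.51, -9.58, -14.65]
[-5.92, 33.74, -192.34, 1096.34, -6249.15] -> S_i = -5.92*(-5.70)^i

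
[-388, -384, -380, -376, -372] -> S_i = -388 + 4*i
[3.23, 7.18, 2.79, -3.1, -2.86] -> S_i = Random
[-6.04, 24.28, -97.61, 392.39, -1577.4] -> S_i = -6.04*(-4.02)^i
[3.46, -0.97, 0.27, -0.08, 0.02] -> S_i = 3.46*(-0.28)^i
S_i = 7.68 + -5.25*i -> [7.68, 2.43, -2.82, -8.07, -13.32]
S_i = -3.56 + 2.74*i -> [-3.56, -0.82, 1.92, 4.66, 7.4]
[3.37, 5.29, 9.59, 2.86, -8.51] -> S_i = Random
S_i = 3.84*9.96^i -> [3.84, 38.25, 380.93, 3794.1, 37789.28]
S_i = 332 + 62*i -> [332, 394, 456, 518, 580]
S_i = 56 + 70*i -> [56, 126, 196, 266, 336]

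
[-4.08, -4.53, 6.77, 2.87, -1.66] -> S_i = Random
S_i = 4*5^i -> [4, 20, 100, 500, 2500]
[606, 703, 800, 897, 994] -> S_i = 606 + 97*i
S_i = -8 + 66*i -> [-8, 58, 124, 190, 256]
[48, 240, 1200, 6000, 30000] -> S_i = 48*5^i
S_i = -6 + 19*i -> [-6, 13, 32, 51, 70]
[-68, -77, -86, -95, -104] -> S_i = -68 + -9*i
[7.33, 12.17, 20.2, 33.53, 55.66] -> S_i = 7.33*1.66^i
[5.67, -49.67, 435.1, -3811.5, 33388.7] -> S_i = 5.67*(-8.76)^i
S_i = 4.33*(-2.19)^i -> [4.33, -9.48, 20.77, -45.48, 99.6]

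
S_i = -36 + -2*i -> [-36, -38, -40, -42, -44]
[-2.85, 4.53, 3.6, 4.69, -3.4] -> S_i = Random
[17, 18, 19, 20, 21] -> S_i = 17 + 1*i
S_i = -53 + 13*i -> [-53, -40, -27, -14, -1]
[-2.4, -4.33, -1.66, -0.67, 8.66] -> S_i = Random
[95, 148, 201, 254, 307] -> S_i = 95 + 53*i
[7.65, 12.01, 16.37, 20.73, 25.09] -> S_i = 7.65 + 4.36*i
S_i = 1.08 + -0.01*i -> [1.08, 1.07, 1.06, 1.05, 1.04]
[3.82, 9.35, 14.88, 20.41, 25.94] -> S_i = 3.82 + 5.53*i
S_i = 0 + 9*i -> [0, 9, 18, 27, 36]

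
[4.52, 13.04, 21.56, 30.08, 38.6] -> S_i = 4.52 + 8.52*i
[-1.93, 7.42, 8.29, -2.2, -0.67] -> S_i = Random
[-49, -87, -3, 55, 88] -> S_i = Random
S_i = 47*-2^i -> [47, -94, 188, -376, 752]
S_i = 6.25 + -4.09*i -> [6.25, 2.16, -1.93, -6.02, -10.11]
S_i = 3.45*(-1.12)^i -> [3.45, -3.86, 4.33, -4.85, 5.43]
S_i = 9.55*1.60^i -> [9.55, 15.28, 24.45, 39.12, 62.59]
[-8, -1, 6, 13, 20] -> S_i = -8 + 7*i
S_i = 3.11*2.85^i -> [3.11, 8.86, 25.26, 71.99, 205.18]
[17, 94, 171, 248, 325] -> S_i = 17 + 77*i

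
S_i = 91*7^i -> [91, 637, 4459, 31213, 218491]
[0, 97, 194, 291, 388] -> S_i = 0 + 97*i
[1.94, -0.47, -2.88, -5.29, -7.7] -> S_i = 1.94 + -2.41*i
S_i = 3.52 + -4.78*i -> [3.52, -1.26, -6.04, -10.82, -15.6]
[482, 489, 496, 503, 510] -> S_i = 482 + 7*i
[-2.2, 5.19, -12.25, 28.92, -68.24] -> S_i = -2.20*(-2.36)^i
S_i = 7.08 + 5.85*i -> [7.08, 12.93, 18.78, 24.63, 30.48]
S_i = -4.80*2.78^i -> [-4.8, -13.34, -37.1, -103.13, -286.7]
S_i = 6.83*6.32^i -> [6.83, 43.17, 272.81, 1724.14, 10896.55]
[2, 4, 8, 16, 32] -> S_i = 2*2^i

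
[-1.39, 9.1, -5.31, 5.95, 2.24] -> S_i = Random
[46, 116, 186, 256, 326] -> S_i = 46 + 70*i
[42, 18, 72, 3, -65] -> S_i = Random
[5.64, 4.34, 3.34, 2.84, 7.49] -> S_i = Random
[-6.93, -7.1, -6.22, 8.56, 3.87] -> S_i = Random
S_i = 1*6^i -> [1, 6, 36, 216, 1296]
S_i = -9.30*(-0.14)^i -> [-9.3, 1.3, -0.18, 0.03, -0.0]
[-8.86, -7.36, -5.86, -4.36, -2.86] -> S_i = -8.86 + 1.50*i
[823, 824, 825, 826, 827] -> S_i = 823 + 1*i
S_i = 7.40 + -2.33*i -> [7.4, 5.07, 2.74, 0.41, -1.92]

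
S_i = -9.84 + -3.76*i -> [-9.84, -13.6, -17.36, -21.12, -24.88]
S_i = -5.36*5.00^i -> [-5.36, -26.8, -134.0, -670.0, -3350.0]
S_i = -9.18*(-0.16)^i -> [-9.18, 1.47, -0.24, 0.04, -0.01]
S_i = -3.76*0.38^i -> [-3.76, -1.43, -0.54, -0.21, -0.08]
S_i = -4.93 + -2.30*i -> [-4.93, -7.23, -9.53, -11.83, -14.13]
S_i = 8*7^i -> [8, 56, 392, 2744, 19208]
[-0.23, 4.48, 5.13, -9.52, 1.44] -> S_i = Random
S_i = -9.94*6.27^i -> [-9.94, -62.32, -390.77, -2450.13, -15362.31]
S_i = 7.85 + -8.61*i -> [7.85, -0.76, -9.37, -17.98, -26.59]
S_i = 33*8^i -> [33, 264, 2112, 16896, 135168]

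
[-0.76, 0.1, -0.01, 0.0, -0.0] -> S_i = -0.76*(-0.13)^i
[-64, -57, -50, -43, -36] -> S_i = -64 + 7*i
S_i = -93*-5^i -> [-93, 465, -2325, 11625, -58125]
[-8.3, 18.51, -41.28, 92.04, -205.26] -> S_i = -8.30*(-2.23)^i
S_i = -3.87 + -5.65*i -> [-3.87, -9.52, -15.17, -20.82, -26.47]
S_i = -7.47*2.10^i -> [-7.47, -15.69, -32.94, -69.18, -145.28]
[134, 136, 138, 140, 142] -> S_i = 134 + 2*i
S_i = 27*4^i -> [27, 108, 432, 1728, 6912]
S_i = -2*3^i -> [-2, -6, -18, -54, -162]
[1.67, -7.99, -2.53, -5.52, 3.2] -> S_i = Random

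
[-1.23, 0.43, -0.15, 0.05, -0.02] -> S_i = -1.23*(-0.35)^i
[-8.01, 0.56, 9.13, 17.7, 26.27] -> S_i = -8.01 + 8.57*i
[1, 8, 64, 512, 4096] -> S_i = 1*8^i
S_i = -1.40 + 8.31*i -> [-1.4, 6.91, 15.22, 23.53, 31.84]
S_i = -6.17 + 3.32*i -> [-6.17, -2.85, 0.47, 3.79, 7.11]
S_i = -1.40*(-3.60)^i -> [-1.4, 5.04, -18.14, 65.32, -235.15]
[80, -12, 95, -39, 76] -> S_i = Random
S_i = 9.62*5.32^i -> [9.62, 51.18, 272.27, 1448.47, 7705.87]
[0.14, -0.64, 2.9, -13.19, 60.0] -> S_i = 0.14*(-4.55)^i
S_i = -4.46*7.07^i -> [-4.46, -31.53, -222.93, -1576.13, -11143.27]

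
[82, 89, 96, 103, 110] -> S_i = 82 + 7*i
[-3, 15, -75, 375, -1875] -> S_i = -3*-5^i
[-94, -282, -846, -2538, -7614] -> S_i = -94*3^i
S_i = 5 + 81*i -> [5, 86, 167, 248, 329]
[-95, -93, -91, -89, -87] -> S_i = -95 + 2*i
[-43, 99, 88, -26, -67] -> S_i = Random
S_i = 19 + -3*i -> [19, 16, 13, 10, 7]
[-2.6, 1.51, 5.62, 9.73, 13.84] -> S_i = -2.60 + 4.11*i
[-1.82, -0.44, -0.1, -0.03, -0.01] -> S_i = -1.82*0.24^i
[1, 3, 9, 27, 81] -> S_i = 1*3^i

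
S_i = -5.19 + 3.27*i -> [-5.19, -1.92, 1.35, 4.62, 7.89]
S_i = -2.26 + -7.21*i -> [-2.26, -9.47, -16.68, -23.89, -31.1]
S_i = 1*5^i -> [1, 5, 25, 125, 625]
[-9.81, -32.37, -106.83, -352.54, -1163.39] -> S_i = -9.81*3.30^i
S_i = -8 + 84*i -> [-8, 76, 160, 244, 328]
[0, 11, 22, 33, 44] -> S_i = 0 + 11*i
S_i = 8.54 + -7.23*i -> [8.54, 1.31, -5.92, -13.15, -20.38]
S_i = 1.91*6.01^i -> [1.91, 11.48, 68.99, 414.63, 2491.9]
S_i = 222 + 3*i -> [222, 225, 228, 231, 234]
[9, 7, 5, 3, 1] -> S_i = 9 + -2*i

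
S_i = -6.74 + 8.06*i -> [-6.74, 1.32, 9.38, 17.44, 25.5]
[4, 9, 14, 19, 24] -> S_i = 4 + 5*i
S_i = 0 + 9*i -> [0, 9, 18, 27, 36]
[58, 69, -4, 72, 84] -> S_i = Random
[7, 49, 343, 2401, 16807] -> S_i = 7*7^i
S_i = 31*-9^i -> [31, -279, 2511, -22599, 203391]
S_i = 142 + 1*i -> [142, 143, 144, 145, 146]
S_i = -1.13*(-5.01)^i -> [-1.13, 5.66, -28.36, 142.1, -711.92]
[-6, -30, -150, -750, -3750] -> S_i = -6*5^i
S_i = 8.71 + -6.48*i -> [8.71, 2.23, -4.25, -10.73, -17.21]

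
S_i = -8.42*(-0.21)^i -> [-8.42, 1.77, -0.37, 0.08, -0.02]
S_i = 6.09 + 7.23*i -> [6.09, 13.32, 20.55, 27.78, 35.01]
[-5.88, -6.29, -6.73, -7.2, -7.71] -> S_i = -5.88*1.07^i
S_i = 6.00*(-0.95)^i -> [6.0, -5.7, 5.42, -5.14, 4.89]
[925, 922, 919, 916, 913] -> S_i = 925 + -3*i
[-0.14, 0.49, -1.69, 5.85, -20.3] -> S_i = -0.14*(-3.47)^i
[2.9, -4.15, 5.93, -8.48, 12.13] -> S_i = 2.90*(-1.43)^i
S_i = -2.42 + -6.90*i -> [-2.42, -9.32, -16.22, -23.12, -30.02]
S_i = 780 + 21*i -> [780, 801, 822, 843, 864]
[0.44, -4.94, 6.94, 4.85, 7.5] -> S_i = Random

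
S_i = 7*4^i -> [7, 28, 112, 448, 1792]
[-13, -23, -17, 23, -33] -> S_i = Random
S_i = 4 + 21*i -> [4, 25, 46, 67, 88]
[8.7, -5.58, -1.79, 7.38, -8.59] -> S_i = Random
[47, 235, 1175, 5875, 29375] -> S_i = 47*5^i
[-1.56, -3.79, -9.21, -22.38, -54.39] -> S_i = -1.56*2.43^i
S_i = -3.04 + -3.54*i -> [-3.04, -6.58, -10.12, -13.66, -17.2]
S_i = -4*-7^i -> [-4, 28, -196, 1372, -9604]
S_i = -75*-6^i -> [-75, 450, -2700, 16200, -97200]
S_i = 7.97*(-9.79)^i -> [7.97, -78.03, 763.88, -7478.36, 73213.15]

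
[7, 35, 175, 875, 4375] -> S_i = 7*5^i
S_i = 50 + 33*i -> [50, 83, 116, 149, 182]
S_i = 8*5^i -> [8, 40, 200, 1000, 5000]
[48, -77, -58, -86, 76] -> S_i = Random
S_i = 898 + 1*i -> [898, 899, 900, 901, 902]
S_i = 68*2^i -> [68, 136, 272, 544, 1088]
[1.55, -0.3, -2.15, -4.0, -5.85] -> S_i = 1.55 + -1.85*i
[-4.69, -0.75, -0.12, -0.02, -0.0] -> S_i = -4.69*0.16^i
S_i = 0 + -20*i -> [0, -20, -40, -60, -80]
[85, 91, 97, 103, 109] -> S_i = 85 + 6*i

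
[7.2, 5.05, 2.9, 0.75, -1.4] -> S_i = 7.20 + -2.15*i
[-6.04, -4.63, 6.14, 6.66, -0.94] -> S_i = Random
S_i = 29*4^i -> [29, 116, 464, 1856, 7424]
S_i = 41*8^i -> [41, 328, 2624, 20992, 167936]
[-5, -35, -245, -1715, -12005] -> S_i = -5*7^i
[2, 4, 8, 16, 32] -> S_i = 2*2^i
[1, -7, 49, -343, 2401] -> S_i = 1*-7^i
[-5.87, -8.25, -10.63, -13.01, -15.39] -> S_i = -5.87 + -2.38*i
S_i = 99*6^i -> [99, 594, 3564, 21384, 128304]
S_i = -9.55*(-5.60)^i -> [-9.55, 53.48, -299.49, 1677.13, -9391.94]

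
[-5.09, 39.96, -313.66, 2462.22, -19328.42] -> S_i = -5.09*(-7.85)^i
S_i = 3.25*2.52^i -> [3.25, 8.19, 20.64, 52.01, 131.06]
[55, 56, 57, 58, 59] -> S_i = 55 + 1*i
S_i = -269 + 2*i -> [-269, -267, -265, -263, -261]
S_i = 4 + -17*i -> [4, -13, -30, -47, -64]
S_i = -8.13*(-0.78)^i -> [-8.13, 6.34, -4.95, 3.86, -3.01]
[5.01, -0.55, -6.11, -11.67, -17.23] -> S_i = 5.01 + -5.56*i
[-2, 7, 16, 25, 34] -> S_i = -2 + 9*i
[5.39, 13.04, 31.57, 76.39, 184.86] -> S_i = 5.39*2.42^i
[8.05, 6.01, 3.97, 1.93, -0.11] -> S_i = 8.05 + -2.04*i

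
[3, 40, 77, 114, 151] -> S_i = 3 + 37*i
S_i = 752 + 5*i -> [752, 757, 762, 767, 772]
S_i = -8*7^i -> [-8, -56, -392, -2744, -19208]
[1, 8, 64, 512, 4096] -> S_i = 1*8^i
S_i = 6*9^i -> [6, 54, 486, 4374, 39366]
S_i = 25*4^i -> [25, 100, 400, 1600, 6400]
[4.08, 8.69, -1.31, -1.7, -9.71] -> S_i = Random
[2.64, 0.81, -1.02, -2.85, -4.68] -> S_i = 2.64 + -1.83*i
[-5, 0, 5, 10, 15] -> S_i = -5 + 5*i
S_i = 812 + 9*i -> [812, 821, 830, 839, 848]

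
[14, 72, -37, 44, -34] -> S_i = Random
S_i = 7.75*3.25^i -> [7.75, 25.19, 81.86, 266.04, 864.64]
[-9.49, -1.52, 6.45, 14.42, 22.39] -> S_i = -9.49 + 7.97*i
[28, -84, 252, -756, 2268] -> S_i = 28*-3^i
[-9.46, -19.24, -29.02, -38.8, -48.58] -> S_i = -9.46 + -9.78*i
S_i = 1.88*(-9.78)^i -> [1.88, -18.39, 179.82, -1758.63, 17199.4]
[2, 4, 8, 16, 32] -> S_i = 2*2^i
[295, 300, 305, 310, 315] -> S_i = 295 + 5*i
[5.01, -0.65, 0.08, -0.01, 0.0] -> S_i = 5.01*(-0.13)^i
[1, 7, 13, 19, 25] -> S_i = 1 + 6*i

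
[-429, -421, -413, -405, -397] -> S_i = -429 + 8*i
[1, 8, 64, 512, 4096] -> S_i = 1*8^i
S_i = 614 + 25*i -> [614, 639, 664, 689, 714]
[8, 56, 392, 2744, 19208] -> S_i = 8*7^i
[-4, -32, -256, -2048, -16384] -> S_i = -4*8^i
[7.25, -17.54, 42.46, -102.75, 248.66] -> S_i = 7.25*(-2.42)^i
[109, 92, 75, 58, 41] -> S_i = 109 + -17*i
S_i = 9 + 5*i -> [9, 14, 19, 24, 29]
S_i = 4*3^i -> [4, 12, 36, 108, 324]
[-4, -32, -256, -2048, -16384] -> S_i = -4*8^i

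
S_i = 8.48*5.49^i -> [8.48, 46.56, 255.59, 1403.18, 7703.45]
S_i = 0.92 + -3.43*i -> [0.92, -2.51, -5.94, -9.37, -12.8]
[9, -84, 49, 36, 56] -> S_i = Random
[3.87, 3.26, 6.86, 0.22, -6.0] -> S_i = Random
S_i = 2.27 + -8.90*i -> [2.27, -6.63, -15.53, -24.43, -33.33]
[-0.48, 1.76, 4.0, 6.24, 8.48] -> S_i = -0.48 + 2.24*i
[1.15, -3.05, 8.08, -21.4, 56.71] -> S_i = 1.15*(-2.65)^i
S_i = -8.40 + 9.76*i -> [-8.4, 1.36, 11.12, 20.88, 30.64]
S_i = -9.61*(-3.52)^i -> [-9.61, 33.83, -119.07, 419.13, -1475.35]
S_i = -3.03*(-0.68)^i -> [-3.03, 2.06, -1.4, 0.95, -0.65]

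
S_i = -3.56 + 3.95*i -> [-3.56, 0.39, 4.34, 8.29, 12.24]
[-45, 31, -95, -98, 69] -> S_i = Random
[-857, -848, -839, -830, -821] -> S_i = -857 + 9*i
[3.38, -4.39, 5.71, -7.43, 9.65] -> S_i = 3.38*(-1.30)^i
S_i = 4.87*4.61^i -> [4.87, 22.45, 103.5, 477.12, 2199.54]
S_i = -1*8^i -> [-1, -8, -64, -512, -4096]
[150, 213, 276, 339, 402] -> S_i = 150 + 63*i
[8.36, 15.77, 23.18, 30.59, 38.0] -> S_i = 8.36 + 7.41*i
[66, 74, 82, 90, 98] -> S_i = 66 + 8*i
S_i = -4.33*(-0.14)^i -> [-4.33, 0.61, -0.08, 0.01, -0.0]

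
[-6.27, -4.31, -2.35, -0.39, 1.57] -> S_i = -6.27 + 1.96*i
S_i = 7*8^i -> [7, 56, 448, 3584, 28672]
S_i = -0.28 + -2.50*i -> [-0.28, -2.78, -5.28, -7.78, -10.28]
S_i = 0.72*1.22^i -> [0.72, 0.88, 1.07, 1.31, 1.6]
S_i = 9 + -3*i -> [9, 6, 3, 0, -3]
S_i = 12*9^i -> [12, 108, 972, 8748, 78732]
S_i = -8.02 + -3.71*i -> [-8.02, -11.73, -15.44, -19.15, -22.86]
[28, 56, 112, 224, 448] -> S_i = 28*2^i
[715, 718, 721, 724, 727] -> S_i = 715 + 3*i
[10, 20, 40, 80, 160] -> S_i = 10*2^i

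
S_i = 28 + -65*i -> [28, -37, -102, -167, -232]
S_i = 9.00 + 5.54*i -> [9.0, 14.54, 20.08, 25.62, 31.16]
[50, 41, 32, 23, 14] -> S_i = 50 + -9*i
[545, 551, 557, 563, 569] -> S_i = 545 + 6*i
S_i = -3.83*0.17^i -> [-3.83, -0.65, -0.11, -0.02, -0.0]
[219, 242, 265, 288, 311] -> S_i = 219 + 23*i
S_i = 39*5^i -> [39, 195, 975, 4875, 24375]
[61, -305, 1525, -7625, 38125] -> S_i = 61*-5^i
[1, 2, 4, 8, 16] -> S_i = 1*2^i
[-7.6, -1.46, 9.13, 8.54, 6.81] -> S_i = Random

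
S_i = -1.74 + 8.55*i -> [-1.74, 6.81, 15.36, 23.91, 32.46]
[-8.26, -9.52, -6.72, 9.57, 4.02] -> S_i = Random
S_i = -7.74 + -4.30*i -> [-7.74, -12.04, -16.34, -20.64, -24.94]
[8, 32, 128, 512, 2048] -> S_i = 8*4^i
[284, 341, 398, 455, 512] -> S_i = 284 + 57*i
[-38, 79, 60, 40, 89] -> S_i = Random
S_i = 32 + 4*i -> [32, 36, 40, 44, 48]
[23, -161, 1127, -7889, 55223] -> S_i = 23*-7^i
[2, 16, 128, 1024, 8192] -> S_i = 2*8^i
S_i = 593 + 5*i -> [593, 598, 603, 608, 613]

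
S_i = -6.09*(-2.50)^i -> [-6.09, 15.22, -38.06, 95.16, -237.89]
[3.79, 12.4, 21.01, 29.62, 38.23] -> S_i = 3.79 + 8.61*i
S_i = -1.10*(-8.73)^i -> [-1.1, 9.6, -83.83, 731.87, -6389.25]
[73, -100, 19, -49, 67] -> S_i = Random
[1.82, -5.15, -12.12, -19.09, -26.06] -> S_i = 1.82 + -6.97*i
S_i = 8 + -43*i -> [8, -35, -78, -121, -164]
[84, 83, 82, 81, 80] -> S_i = 84 + -1*i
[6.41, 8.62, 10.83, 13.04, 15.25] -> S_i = 6.41 + 2.21*i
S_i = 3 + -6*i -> [3, -3, -9, -15, -21]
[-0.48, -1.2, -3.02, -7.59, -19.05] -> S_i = -0.48*2.51^i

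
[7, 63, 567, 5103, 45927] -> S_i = 7*9^i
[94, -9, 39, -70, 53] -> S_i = Random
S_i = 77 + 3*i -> [77, 80, 83, 86, 89]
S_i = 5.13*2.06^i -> [5.13, 10.57, 21.77, 44.85, 92.38]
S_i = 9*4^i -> [9, 36, 144, 576, 2304]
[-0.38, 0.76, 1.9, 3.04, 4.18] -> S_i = -0.38 + 1.14*i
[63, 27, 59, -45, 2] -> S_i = Random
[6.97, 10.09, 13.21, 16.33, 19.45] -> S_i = 6.97 + 3.12*i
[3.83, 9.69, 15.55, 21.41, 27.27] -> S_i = 3.83 + 5.86*i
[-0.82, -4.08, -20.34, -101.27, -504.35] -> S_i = -0.82*4.98^i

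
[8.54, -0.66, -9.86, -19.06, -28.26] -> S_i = 8.54 + -9.20*i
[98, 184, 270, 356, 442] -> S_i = 98 + 86*i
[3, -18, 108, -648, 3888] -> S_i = 3*-6^i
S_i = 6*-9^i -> [6, -54, 486, -4374, 39366]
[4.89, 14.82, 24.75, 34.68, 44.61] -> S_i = 4.89 + 9.93*i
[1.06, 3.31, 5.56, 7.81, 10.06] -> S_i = 1.06 + 2.25*i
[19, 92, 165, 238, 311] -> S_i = 19 + 73*i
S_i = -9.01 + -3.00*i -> [-9.01, -12.01, -15.01, -18.01, -21.01]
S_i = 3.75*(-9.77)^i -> [3.75, -36.64, 357.95, -3497.16, 34167.21]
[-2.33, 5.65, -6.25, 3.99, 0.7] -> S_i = Random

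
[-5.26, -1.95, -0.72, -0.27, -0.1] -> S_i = -5.26*0.37^i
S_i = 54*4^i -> [54, 216, 864, 3456, 13824]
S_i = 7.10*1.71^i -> [7.1, 12.14, 20.76, 35.5, 60.71]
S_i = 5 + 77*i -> [5, 82, 159, 236, 313]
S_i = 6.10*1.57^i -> [6.1, 9.58, 15.04, 23.61, 37.06]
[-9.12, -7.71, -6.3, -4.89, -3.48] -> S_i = -9.12 + 1.41*i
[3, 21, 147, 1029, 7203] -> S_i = 3*7^i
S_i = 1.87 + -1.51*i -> [1.87, 0.36, -1.15, -2.66, -4.17]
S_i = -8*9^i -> [-8, -72, -648, -5832, -52488]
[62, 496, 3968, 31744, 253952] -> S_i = 62*8^i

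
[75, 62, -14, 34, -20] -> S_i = Random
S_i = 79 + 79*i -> [79, 158, 237, 316, 395]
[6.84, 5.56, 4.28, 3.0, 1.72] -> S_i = 6.84 + -1.28*i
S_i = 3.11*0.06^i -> [3.11, 0.19, 0.01, 0.0, 0.0]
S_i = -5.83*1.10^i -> [-5.83, -6.41, -7.05, -7.76, -8.54]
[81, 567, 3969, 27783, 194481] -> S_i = 81*7^i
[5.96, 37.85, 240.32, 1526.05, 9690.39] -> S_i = 5.96*6.35^i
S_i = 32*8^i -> [32, 256, 2048, 16384, 131072]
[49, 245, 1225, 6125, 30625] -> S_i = 49*5^i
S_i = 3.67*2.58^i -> [3.67, 9.47, 24.43, 63.03, 162.61]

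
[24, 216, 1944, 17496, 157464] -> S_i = 24*9^i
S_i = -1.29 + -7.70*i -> [-1.29, -8.99, -16.69, -24.39, -32.09]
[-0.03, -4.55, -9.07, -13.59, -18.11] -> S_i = -0.03 + -4.52*i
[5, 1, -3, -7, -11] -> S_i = 5 + -4*i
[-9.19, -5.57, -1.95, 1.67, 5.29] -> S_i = -9.19 + 3.62*i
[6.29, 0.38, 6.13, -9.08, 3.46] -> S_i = Random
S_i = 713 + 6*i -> [713, 719, 725, 731, 737]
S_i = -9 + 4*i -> [-9, -5, -1, 3, 7]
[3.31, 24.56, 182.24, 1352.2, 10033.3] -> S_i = 3.31*7.42^i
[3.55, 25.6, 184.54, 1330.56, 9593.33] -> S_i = 3.55*7.21^i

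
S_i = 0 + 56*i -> [0, 56, 112, 168, 224]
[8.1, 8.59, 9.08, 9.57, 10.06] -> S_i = 8.10 + 0.49*i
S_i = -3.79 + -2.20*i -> [-3.79, -5.99, -8.19, -10.39, -12.59]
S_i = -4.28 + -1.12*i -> [-4.28, -5.4, -6.52, -7.64, -8.76]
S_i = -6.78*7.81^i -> [-6.78, -52.95, -413.55, -3229.85, -25225.15]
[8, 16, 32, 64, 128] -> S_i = 8*2^i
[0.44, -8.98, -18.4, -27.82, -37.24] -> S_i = 0.44 + -9.42*i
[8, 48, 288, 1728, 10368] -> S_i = 8*6^i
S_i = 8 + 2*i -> [8, 10, 12, 14, 16]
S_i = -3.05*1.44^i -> [-3.05, -4.39, -6.32, -9.11, -13.11]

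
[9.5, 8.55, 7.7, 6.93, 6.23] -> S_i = 9.50*0.90^i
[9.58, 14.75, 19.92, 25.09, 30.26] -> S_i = 9.58 + 5.17*i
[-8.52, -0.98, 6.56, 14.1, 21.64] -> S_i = -8.52 + 7.54*i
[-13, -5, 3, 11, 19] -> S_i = -13 + 8*i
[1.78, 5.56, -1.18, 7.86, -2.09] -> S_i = Random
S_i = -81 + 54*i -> [-81, -27, 27, 81, 135]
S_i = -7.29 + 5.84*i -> [-7.29, -1.45, 4.39, 10.23, 16.07]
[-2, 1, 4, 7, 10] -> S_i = -2 + 3*i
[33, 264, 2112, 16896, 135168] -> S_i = 33*8^i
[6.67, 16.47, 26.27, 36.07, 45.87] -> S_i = 6.67 + 9.80*i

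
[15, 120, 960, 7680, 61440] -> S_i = 15*8^i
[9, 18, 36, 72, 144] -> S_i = 9*2^i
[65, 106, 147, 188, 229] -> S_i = 65 + 41*i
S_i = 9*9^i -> [9, 81, 729, 6561, 59049]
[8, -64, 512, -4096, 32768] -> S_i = 8*-8^i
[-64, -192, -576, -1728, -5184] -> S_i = -64*3^i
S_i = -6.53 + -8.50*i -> [-6.53, -15.03, -23.53, -32.03, -40.53]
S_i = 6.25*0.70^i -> [6.25, 4.38, 3.06, 2.14, 1.5]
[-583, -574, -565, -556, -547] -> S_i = -583 + 9*i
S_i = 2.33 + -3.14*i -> [2.33, -0.81, -3.95, -7.09, -10.23]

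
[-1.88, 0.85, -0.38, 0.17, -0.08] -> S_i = -1.88*(-0.45)^i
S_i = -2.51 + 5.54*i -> [-2.51, 3.03, 8.57, 14.11, 19.65]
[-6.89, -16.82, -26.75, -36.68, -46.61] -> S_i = -6.89 + -9.93*i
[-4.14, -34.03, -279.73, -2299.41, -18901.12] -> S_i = -4.14*8.22^i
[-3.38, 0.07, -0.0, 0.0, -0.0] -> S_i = -3.38*(-0.02)^i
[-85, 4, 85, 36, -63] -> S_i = Random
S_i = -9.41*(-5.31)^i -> [-9.41, 49.97, -265.33, 1408.88, -7481.14]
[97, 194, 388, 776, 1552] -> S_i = 97*2^i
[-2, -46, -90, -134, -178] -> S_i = -2 + -44*i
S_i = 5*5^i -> [5, 25, 125, 625, 3125]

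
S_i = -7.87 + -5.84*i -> [-7.87, -13.71, -19.55, -25.39, -31.23]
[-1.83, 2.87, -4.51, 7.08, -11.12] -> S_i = -1.83*(-1.57)^i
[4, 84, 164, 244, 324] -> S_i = 4 + 80*i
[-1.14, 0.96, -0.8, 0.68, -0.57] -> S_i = -1.14*(-0.84)^i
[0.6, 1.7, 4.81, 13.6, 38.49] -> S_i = 0.60*2.83^i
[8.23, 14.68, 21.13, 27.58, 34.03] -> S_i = 8.23 + 6.45*i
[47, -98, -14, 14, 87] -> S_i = Random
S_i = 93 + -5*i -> [93, 88, 83, 78, 73]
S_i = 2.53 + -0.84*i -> [2.53, 1.69, 0.85, 0.01, -0.83]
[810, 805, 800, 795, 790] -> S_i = 810 + -5*i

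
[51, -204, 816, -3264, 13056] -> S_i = 51*-4^i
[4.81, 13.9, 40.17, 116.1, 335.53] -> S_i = 4.81*2.89^i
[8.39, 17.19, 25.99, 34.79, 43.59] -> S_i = 8.39 + 8.80*i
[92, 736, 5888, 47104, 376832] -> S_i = 92*8^i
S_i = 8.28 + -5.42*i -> [8.28, 2.86, -2.56, -7.98, -13.4]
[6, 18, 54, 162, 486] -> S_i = 6*3^i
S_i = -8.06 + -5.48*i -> [-8.06, -13.54, -19.02, -24.5, -29.98]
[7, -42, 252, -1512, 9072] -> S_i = 7*-6^i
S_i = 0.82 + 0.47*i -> [0.82, 1.29, 1.76, 2.23, 2.7]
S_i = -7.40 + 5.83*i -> [-7.4, -1.57, 4.26, 10.09, 15.92]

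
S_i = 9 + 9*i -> [9, 18, 27, 36, 45]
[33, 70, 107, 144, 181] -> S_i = 33 + 37*i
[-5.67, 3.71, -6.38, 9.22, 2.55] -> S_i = Random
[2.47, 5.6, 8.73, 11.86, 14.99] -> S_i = 2.47 + 3.13*i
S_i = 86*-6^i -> [86, -516, 3096, -18576, 111456]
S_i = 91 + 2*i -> [91, 93, 95, 97, 99]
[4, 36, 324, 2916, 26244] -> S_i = 4*9^i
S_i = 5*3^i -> [5, 15, 45, 135, 405]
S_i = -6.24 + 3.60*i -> [-6.24, -2.64, 0.96, 4.56, 8.16]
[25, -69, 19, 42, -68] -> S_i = Random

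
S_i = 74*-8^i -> [74, -592, 4736, -37888, 303104]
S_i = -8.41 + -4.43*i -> [-8.41, -12.84, -17.27, -21.7, -26.13]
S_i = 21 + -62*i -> [21, -41, -103, -165, -227]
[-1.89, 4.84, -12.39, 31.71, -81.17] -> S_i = -1.89*(-2.56)^i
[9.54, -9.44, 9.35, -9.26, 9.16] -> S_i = 9.54*(-0.99)^i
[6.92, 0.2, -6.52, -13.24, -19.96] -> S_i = 6.92 + -6.72*i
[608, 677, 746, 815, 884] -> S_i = 608 + 69*i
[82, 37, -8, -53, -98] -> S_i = 82 + -45*i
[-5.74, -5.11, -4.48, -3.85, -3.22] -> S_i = -5.74 + 0.63*i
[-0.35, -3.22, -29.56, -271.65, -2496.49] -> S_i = -0.35*9.19^i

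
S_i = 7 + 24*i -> [7, 31, 55, 79, 103]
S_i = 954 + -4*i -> [954, 950, 946, 942, 938]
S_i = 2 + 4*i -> [2, 6, 10, 14, 18]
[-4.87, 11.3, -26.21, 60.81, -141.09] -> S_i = -4.87*(-2.32)^i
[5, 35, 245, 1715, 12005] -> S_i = 5*7^i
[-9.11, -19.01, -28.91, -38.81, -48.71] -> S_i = -9.11 + -9.90*i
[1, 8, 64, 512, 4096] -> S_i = 1*8^i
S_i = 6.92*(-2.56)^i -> [6.92, -17.72, 45.35, -116.1, 297.21]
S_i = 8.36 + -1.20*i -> [8.36, 7.16, 5.96, 4.76, 3.56]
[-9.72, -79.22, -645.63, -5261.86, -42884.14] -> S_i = -9.72*8.15^i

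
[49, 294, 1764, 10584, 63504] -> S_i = 49*6^i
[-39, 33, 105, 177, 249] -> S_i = -39 + 72*i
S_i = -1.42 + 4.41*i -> [-1.42, 2.99, 7.4, 11.81, 16.22]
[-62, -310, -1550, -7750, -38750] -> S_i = -62*5^i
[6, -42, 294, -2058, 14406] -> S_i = 6*-7^i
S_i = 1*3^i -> [1, 3, 9, 27, 81]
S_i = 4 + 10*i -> [4, 14, 24, 34, 44]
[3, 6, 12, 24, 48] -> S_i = 3*2^i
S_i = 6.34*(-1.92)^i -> [6.34, -12.17, 23.37, -44.87, 86.16]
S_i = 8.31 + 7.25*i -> [8.31, 15.56, 22.81, 30.06, 37.31]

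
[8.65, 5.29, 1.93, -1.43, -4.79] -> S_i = 8.65 + -3.36*i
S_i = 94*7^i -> [94, 658, 4606, 32242, 225694]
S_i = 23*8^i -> [23, 184, 1472, 11776, 94208]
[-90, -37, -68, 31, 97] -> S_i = Random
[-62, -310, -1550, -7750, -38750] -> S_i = -62*5^i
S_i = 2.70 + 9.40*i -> [2.7, 12.1, 21.5, 30.9, 40.3]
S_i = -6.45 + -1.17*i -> [-6.45, -7.62, -8.79, -9.96, -11.13]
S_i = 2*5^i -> [2, 10, 50, 250, 1250]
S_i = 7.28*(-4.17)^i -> [7.28, -30.36, 126.59, -527.89, 2201.28]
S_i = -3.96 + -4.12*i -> [-3.96, -8.08, -12.2, -16.32, -20.44]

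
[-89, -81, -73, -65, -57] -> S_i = -89 + 8*i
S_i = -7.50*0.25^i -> [-7.5, -1.88, -0.47, -0.12, -0.03]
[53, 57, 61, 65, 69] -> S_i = 53 + 4*i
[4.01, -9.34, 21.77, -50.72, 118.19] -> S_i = 4.01*(-2.33)^i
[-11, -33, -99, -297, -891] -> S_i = -11*3^i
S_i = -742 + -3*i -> [-742, -745, -748, -751, -754]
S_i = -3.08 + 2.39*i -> [-3.08, -0.69, 1.7, 4.09, 6.48]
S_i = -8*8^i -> [-8, -64, -512, -4096, -32768]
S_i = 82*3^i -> [82, 246, 738, 2214, 6642]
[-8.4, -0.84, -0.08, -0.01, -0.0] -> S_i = -8.40*0.10^i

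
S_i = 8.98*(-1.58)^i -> [8.98, -14.19, 22.42, -35.42, 55.96]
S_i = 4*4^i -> [4, 16, 64, 256, 1024]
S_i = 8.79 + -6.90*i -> [8.79, 1.89, -5.01, -11.91, -18.81]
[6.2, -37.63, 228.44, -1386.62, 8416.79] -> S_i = 6.20*(-6.07)^i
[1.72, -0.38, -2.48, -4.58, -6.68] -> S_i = 1.72 + -2.10*i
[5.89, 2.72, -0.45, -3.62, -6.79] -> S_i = 5.89 + -3.17*i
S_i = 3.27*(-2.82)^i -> [3.27, -9.22, 26.0, -73.33, 206.8]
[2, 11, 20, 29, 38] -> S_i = 2 + 9*i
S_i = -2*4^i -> [-2, -8, -32, -128, -512]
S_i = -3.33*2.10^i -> [-3.33, -6.99, -14.69, -30.84, -64.76]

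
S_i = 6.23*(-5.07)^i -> [6.23, -31.59, 160.14, -811.92, 4116.42]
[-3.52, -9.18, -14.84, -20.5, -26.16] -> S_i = -3.52 + -5.66*i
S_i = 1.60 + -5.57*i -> [1.6, -3.97, -9.54, -15.11, -20.68]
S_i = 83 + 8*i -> [83, 91, 99, 107, 115]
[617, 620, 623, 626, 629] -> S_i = 617 + 3*i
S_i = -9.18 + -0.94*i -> [-9.18, -10.12, -11.06, -12.0, -12.94]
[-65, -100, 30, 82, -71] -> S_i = Random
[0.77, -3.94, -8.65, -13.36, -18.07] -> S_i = 0.77 + -4.71*i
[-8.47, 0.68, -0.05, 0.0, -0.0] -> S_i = -8.47*(-0.08)^i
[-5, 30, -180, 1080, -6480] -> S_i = -5*-6^i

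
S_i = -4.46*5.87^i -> [-4.46, -26.18, -153.68, -902.09, -5295.26]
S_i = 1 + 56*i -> [1, 57, 113, 169, 225]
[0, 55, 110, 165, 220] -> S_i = 0 + 55*i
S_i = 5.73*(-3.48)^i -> [5.73, -19.94, 69.39, -241.49, 840.37]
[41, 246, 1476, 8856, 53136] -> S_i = 41*6^i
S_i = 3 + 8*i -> [3, 11, 19, 27, 35]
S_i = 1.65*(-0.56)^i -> [1.65, -0.92, 0.52, -0.29, 0.16]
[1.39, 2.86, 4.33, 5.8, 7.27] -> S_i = 1.39 + 1.47*i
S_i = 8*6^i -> [8, 48, 288, 1728, 10368]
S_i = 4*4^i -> [4, 16, 64, 256, 1024]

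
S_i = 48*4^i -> [48, 192, 768, 3072, 12288]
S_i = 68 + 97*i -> [68, 165, 262, 359, 456]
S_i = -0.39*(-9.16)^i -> [-0.39, 3.57, -32.72, 299.74, -2745.66]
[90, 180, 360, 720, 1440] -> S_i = 90*2^i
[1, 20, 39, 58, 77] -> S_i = 1 + 19*i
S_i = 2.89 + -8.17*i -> [2.89, -5.28, -13.45, -21.62, -29.79]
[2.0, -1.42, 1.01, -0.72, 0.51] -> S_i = 2.00*(-0.71)^i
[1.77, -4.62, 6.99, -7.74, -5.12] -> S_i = Random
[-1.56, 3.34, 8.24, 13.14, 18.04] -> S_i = -1.56 + 4.90*i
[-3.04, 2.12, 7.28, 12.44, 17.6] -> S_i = -3.04 + 5.16*i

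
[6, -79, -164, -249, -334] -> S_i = 6 + -85*i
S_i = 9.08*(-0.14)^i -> [9.08, -1.27, 0.18, -0.02, 0.0]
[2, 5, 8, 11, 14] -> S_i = 2 + 3*i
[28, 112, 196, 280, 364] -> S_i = 28 + 84*i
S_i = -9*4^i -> [-9, -36, -144, -576, -2304]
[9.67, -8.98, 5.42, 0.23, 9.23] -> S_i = Random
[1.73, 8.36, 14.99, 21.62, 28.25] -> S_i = 1.73 + 6.63*i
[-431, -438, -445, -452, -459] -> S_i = -431 + -7*i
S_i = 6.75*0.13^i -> [6.75, 0.88, 0.11, 0.01, 0.0]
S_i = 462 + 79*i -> [462, 541, 620, 699, 778]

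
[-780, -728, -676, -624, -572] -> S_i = -780 + 52*i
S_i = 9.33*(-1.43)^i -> [9.33, -13.34, 19.08, -27.28, 39.01]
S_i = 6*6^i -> [6, 36, 216, 1296, 7776]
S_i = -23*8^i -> [-23, -184, -1472, -11776, -94208]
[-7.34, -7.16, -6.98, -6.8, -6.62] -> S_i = -7.34 + 0.18*i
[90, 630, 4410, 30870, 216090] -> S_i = 90*7^i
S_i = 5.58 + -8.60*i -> [5.58, -3.02, -11.62, -20.22, -28.82]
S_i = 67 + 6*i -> [67, 73, 79, 85, 91]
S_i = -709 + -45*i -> [-709, -754, -799, -844, -889]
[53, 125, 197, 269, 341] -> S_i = 53 + 72*i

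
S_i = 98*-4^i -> [98, -392, 1568, -6272, 25088]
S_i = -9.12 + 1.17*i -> [-9.12, -7.95, -6.78, -5.61, -4.44]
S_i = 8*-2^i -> [8, -16, 32, -64, 128]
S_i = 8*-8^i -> [8, -64, 512, -4096, 32768]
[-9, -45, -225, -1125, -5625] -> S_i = -9*5^i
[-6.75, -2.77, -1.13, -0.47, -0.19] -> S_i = -6.75*0.41^i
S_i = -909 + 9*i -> [-909, -900, -891, -882, -873]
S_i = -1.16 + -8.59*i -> [-1.16, -9.75, -18.34, -26.93, -35.52]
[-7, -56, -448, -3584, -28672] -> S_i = -7*8^i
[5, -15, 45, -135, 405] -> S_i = 5*-3^i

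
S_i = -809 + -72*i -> [-809, -881, -953, -1025, -1097]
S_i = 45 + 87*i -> [45, 132, 219, 306, 393]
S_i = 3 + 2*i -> [3, 5, 7, 9, 11]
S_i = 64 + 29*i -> [64, 93, 122, 151, 180]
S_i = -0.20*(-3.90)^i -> [-0.2, 0.78, -3.04, 11.86, -46.27]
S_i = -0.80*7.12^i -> [-0.8, -5.7, -40.56, -288.76, -2055.94]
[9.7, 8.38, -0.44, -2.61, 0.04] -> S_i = Random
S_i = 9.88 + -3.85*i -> [9.88, 6.03, 2.18, -1.67, -5.52]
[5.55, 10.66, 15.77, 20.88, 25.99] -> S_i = 5.55 + 5.11*i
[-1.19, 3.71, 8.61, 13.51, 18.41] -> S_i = -1.19 + 4.90*i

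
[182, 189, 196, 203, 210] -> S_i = 182 + 7*i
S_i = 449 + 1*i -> [449, 450, 451, 452, 453]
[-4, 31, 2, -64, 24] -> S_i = Random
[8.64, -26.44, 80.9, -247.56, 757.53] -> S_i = 8.64*(-3.06)^i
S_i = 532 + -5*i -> [532, 527, 522, 517, 512]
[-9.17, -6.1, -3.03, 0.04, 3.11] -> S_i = -9.17 + 3.07*i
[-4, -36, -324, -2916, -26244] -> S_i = -4*9^i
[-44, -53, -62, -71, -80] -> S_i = -44 + -9*i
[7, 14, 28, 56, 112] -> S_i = 7*2^i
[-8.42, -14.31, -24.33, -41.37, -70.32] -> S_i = -8.42*1.70^i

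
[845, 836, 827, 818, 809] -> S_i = 845 + -9*i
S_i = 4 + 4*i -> [4, 8, 12, 16, 20]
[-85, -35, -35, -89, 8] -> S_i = Random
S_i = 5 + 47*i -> [5, 52, 99, 146, 193]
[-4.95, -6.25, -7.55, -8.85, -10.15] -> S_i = -4.95 + -1.30*i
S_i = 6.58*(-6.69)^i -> [6.58, -44.02, 294.5, -1970.17, 13180.45]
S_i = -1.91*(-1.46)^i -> [-1.91, 2.79, -4.07, 5.94, -8.68]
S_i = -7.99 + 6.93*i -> [-7.99, -1.06, 5.87, 12.8, 19.73]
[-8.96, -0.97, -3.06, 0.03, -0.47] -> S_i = Random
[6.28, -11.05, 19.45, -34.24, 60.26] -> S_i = 6.28*(-1.76)^i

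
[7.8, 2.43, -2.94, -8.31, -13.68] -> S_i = 7.80 + -5.37*i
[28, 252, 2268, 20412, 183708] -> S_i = 28*9^i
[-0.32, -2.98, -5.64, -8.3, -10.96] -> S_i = -0.32 + -2.66*i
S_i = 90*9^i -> [90, 810, 7290, 65610, 590490]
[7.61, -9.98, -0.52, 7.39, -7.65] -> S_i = Random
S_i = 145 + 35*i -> [145, 180, 215, 250, 285]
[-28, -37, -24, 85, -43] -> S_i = Random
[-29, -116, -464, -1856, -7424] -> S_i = -29*4^i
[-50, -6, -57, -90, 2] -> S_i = Random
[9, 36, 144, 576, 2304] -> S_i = 9*4^i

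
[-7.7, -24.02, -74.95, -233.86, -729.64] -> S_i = -7.70*3.12^i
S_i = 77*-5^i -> [77, -385, 1925, -9625, 48125]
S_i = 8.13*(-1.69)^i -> [8.13, -13.74, 23.22, -39.24, 66.32]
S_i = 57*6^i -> [57, 342, 2052, 12312, 73872]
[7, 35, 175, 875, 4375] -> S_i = 7*5^i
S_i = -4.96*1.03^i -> [-4.96, -5.11, -5.26, -5.42, -5.58]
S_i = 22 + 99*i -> [22, 121, 220, 319, 418]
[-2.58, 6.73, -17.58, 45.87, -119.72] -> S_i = -2.58*(-2.61)^i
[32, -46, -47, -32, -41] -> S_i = Random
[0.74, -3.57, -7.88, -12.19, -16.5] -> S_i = 0.74 + -4.31*i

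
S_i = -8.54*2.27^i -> [-8.54, -19.39, -44.01, -99.89, -226.76]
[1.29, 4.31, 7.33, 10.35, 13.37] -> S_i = 1.29 + 3.02*i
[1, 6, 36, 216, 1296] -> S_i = 1*6^i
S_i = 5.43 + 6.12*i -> [5.43, 11.55, 17.67, 23.79, 29.91]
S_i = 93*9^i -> [93, 837, 7533, 67797, 610173]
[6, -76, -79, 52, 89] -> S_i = Random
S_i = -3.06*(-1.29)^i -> [-3.06, 3.95, -5.09, 6.57, -8.47]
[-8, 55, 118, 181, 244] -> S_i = -8 + 63*i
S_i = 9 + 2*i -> [9, 11, 13, 15, 17]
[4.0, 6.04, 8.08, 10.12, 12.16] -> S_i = 4.00 + 2.04*i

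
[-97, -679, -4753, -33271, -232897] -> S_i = -97*7^i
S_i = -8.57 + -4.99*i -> [-8.57, -13.56, -18.55, -23.54, -28.53]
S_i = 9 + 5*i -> [9, 14, 19, 24, 29]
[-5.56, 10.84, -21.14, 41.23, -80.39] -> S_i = -5.56*(-1.95)^i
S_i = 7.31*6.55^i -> [7.31, 47.88, 313.62, 2054.19, 13454.97]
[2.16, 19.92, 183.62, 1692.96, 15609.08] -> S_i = 2.16*9.22^i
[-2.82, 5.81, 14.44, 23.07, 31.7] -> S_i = -2.82 + 8.63*i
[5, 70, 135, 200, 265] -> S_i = 5 + 65*i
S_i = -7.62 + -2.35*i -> [-7.62, -9.97, -12.32, -14.67, -17.02]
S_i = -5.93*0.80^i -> [-5.93, -4.74, -3.8, -3.04, -2.43]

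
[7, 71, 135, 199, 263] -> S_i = 7 + 64*i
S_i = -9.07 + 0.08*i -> [-9.07, -8.99, -8.91, -8.83, -8.75]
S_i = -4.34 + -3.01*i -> [-4.34, -7.35, -10.36, -13.37, -16.38]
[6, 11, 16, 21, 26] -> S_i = 6 + 5*i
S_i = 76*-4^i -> [76, -304, 1216, -4864, 19456]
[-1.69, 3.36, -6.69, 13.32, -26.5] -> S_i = -1.69*(-1.99)^i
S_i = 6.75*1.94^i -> [6.75, 13.1, 25.4, 49.28, 95.61]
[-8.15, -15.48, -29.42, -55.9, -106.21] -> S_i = -8.15*1.90^i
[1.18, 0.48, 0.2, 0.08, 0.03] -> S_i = 1.18*0.41^i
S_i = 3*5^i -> [3, 15, 75, 375, 1875]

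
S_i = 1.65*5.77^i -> [1.65, 9.52, 54.93, 316.97, 1828.89]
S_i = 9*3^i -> [9, 27, 81, 243, 729]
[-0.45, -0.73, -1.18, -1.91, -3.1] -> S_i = -0.45*1.62^i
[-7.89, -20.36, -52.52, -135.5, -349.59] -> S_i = -7.89*2.58^i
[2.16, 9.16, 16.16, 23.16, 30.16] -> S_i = 2.16 + 7.00*i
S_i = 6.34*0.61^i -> [6.34, 3.87, 2.36, 1.44, 0.88]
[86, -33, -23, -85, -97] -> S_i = Random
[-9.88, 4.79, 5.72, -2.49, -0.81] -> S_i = Random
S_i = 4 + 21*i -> [4, 25, 46, 67, 88]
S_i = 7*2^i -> [7, 14, 28, 56, 112]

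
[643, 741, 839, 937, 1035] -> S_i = 643 + 98*i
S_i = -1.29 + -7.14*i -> [-1.29, -8.43, -15.57, -22.71, -29.85]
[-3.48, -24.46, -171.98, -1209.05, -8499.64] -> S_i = -3.48*7.03^i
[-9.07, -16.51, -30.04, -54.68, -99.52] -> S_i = -9.07*1.82^i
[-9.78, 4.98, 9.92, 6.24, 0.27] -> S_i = Random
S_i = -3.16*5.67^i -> [-3.16, -17.92, -101.59, -576.02, -3266.02]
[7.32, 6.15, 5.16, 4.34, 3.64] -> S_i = 7.32*0.84^i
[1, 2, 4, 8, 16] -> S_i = 1*2^i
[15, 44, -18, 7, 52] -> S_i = Random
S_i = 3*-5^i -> [3, -15, 75, -375, 1875]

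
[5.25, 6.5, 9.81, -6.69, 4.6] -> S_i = Random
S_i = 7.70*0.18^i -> [7.7, 1.39, 0.25, 0.04, 0.01]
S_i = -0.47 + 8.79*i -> [-0.47, 8.32, 17.11, 25.9, 34.69]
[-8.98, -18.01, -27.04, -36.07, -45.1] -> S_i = -8.98 + -9.03*i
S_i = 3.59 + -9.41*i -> [3.59, -5.82, -15.23, -24.64, -34.05]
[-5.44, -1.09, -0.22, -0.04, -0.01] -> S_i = -5.44*0.20^i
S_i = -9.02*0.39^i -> [-9.02, -3.52, -1.37, -0.54, -0.21]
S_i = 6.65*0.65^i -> [6.65, 4.32, 2.81, 1.83, 1.19]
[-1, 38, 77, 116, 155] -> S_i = -1 + 39*i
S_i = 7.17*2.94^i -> [7.17, 21.08, 61.97, 182.21, 535.68]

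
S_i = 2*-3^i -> [2, -6, 18, -54, 162]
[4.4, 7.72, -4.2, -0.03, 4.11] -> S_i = Random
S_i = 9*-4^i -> [9, -36, 144, -576, 2304]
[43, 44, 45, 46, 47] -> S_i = 43 + 1*i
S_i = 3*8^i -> [3, 24, 192, 1536, 12288]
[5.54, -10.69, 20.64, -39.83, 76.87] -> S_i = 5.54*(-1.93)^i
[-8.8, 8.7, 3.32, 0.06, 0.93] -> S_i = Random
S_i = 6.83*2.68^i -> [6.83, 18.3, 49.06, 131.47, 352.34]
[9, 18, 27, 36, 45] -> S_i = 9 + 9*i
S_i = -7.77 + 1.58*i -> [-7.77, -6.19, -4.61, -3.03, -1.45]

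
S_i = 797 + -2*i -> [797, 795, 793, 791, 789]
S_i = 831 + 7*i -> [831, 838, 845, 852, 859]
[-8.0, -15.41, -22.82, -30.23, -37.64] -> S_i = -8.00 + -7.41*i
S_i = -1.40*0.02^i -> [-1.4, -0.03, -0.0, -0.0, -0.0]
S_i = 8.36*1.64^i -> [8.36, 13.71, 22.49, 36.88, 60.48]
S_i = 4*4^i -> [4, 16, 64, 256, 1024]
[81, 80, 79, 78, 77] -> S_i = 81 + -1*i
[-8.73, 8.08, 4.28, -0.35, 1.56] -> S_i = Random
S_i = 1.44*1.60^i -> [1.44, 2.3, 3.69, 5.9, 9.44]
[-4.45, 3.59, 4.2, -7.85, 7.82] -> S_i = Random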